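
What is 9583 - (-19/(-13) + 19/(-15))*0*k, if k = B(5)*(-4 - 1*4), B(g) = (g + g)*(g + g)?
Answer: 9583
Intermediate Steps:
B(g) = 4*g² (B(g) = (2*g)*(2*g) = 4*g²)
k = -800 (k = (4*5²)*(-4 - 1*4) = (4*25)*(-4 - 4) = 100*(-8) = -800)
9583 - (-19/(-13) + 19/(-15))*0*k = 9583 - (-19/(-13) + 19/(-15))*0*(-800) = 9583 - (-19*(-1/13) + 19*(-1/15))*0 = 9583 - (19/13 - 19/15)*0 = 9583 - 38*0/195 = 9583 - 1*0 = 9583 + 0 = 9583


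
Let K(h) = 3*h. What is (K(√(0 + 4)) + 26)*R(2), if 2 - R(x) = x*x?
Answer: -64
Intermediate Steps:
R(x) = 2 - x² (R(x) = 2 - x*x = 2 - x²)
(K(√(0 + 4)) + 26)*R(2) = (3*√(0 + 4) + 26)*(2 - 1*2²) = (3*√4 + 26)*(2 - 1*4) = (3*2 + 26)*(2 - 4) = (6 + 26)*(-2) = 32*(-2) = -64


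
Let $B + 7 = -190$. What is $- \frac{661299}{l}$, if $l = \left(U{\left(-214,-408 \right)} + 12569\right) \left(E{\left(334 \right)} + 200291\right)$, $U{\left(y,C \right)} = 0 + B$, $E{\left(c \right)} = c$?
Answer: $- \frac{220433}{827377500} \approx -0.00026642$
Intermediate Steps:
$B = -197$ ($B = -7 - 190 = -197$)
$U{\left(y,C \right)} = -197$ ($U{\left(y,C \right)} = 0 - 197 = -197$)
$l = 2482132500$ ($l = \left(-197 + 12569\right) \left(334 + 200291\right) = 12372 \cdot 200625 = 2482132500$)
$- \frac{661299}{l} = - \frac{661299}{2482132500} = \left(-661299\right) \frac{1}{2482132500} = - \frac{220433}{827377500}$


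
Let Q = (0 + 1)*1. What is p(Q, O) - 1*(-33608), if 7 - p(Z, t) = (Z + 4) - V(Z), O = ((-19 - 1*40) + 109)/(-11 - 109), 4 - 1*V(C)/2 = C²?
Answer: 33616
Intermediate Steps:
Q = 1 (Q = 1*1 = 1)
V(C) = 8 - 2*C²
O = -5/12 (O = ((-19 - 40) + 109)/(-120) = (-59 + 109)*(-1/120) = 50*(-1/120) = -5/12 ≈ -0.41667)
p(Z, t) = 11 - Z - 2*Z² (p(Z, t) = 7 - ((Z + 4) - (8 - 2*Z²)) = 7 - ((4 + Z) + (-8 + 2*Z²)) = 7 - (-4 + Z + 2*Z²) = 7 + (4 - Z - 2*Z²) = 11 - Z - 2*Z²)
p(Q, O) - 1*(-33608) = (11 - 1*1 - 2*1²) - 1*(-33608) = (11 - 1 - 2*1) + 33608 = (11 - 1 - 2) + 33608 = 8 + 33608 = 33616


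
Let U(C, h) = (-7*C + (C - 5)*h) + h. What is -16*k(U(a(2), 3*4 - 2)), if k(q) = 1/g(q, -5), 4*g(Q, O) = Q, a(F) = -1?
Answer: 64/43 ≈ 1.4884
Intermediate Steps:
g(Q, O) = Q/4
U(C, h) = h - 7*C + h*(-5 + C) (U(C, h) = (-7*C + (-5 + C)*h) + h = (-7*C + h*(-5 + C)) + h = h - 7*C + h*(-5 + C))
k(q) = 4/q (k(q) = 1/(q/4) = 4/q)
-16*k(U(a(2), 3*4 - 2)) = -64/(-7*(-1) - 4*(3*4 - 2) - (3*4 - 2)) = -64/(7 - 4*(12 - 2) - (12 - 2)) = -64/(7 - 4*10 - 1*10) = -64/(7 - 40 - 10) = -64/(-43) = -64*(-1)/43 = -16*(-4/43) = 64/43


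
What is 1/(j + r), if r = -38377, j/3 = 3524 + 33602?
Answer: 1/73001 ≈ 1.3698e-5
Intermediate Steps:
j = 111378 (j = 3*(3524 + 33602) = 3*37126 = 111378)
1/(j + r) = 1/(111378 - 38377) = 1/73001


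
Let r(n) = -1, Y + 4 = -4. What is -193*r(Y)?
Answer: 193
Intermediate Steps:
Y = -8 (Y = -4 - 4 = -8)
-193*r(Y) = -193*(-1) = 193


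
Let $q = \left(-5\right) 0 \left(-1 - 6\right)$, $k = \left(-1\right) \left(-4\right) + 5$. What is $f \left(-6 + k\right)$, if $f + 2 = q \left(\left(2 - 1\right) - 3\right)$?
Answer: $-6$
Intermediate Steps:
$k = 9$ ($k = 4 + 5 = 9$)
$q = 0$ ($q = 0 \left(-1 - 6\right) = 0 \left(-7\right) = 0$)
$f = -2$ ($f = -2 + 0 \left(\left(2 - 1\right) - 3\right) = -2 + 0 \left(1 - 3\right) = -2 + 0 \left(-2\right) = -2 + 0 = -2$)
$f \left(-6 + k\right) = - 2 \left(-6 + 9\right) = \left(-2\right) 3 = -6$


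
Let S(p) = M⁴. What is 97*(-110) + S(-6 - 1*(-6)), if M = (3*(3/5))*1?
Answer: -6662189/625 ≈ -10660.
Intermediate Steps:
M = 9/5 (M = (3*(3*(⅕)))*1 = (3*(⅗))*1 = (9/5)*1 = 9/5 ≈ 1.8000)
S(p) = 6561/625 (S(p) = (9/5)⁴ = 6561/625)
97*(-110) + S(-6 - 1*(-6)) = 97*(-110) + 6561/625 = -10670 + 6561/625 = -6662189/625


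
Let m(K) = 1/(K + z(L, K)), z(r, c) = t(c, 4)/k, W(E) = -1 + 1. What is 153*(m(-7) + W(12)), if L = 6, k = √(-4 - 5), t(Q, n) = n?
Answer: -9639/457 + 1836*I/457 ≈ -21.092 + 4.0175*I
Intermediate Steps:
k = 3*I (k = √(-9) = 3*I ≈ 3.0*I)
W(E) = 0
z(r, c) = -4*I/3 (z(r, c) = 4/((3*I)) = 4*(-I/3) = -4*I/3)
m(K) = 1/(K - 4*I/3)
153*(m(-7) + W(12)) = 153*(3/(-4*I + 3*(-7)) + 0) = 153*(3/(-4*I - 21) + 0) = 153*(3/(-21 - 4*I) + 0) = 153*(3*((-21 + 4*I)/457) + 0) = 153*(3*(-21 + 4*I)/457 + 0) = 153*(3*(-21 + 4*I)/457) = 459*(-21 + 4*I)/457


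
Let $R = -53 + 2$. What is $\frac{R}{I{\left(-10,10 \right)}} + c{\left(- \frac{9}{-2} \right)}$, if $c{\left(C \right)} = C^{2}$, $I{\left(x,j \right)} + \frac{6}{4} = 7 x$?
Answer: $\frac{11991}{572} \approx 20.963$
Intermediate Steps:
$I{\left(x,j \right)} = - \frac{3}{2} + 7 x$
$R = -51$
$\frac{R}{I{\left(-10,10 \right)}} + c{\left(- \frac{9}{-2} \right)} = \frac{1}{- \frac{3}{2} + 7 \left(-10\right)} \left(-51\right) + \left(- \frac{9}{-2}\right)^{2} = \frac{1}{- \frac{3}{2} - 70} \left(-51\right) + \left(\left(-9\right) \left(- \frac{1}{2}\right)\right)^{2} = \frac{1}{- \frac{143}{2}} \left(-51\right) + \left(\frac{9}{2}\right)^{2} = \left(- \frac{2}{143}\right) \left(-51\right) + \frac{81}{4} = \frac{102}{143} + \frac{81}{4} = \frac{11991}{572}$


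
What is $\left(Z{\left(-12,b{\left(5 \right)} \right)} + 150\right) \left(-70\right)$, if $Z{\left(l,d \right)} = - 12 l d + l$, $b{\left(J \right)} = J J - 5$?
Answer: $-211260$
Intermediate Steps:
$b{\left(J \right)} = -5 + J^{2}$ ($b{\left(J \right)} = J^{2} - 5 = -5 + J^{2}$)
$Z{\left(l,d \right)} = l - 12 d l$ ($Z{\left(l,d \right)} = - 12 d l + l = l - 12 d l$)
$\left(Z{\left(-12,b{\left(5 \right)} \right)} + 150\right) \left(-70\right) = \left(- 12 \left(1 - 12 \left(-5 + 5^{2}\right)\right) + 150\right) \left(-70\right) = \left(- 12 \left(1 - 12 \left(-5 + 25\right)\right) + 150\right) \left(-70\right) = \left(- 12 \left(1 - 240\right) + 150\right) \left(-70\right) = \left(\left(-12\right) \left(-239\right) + 150\right) \left(-70\right) = \left(2868 + 150\right) \left(-70\right) = 3018 \left(-70\right) = -211260$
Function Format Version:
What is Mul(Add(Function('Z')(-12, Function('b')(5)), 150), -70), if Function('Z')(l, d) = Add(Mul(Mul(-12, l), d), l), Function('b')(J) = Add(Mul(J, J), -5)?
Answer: -211260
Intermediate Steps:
Function('b')(J) = Add(-5, Pow(J, 2)) (Function('b')(J) = Add(Pow(J, 2), -5) = Add(-5, Pow(J, 2)))
Function('Z')(l, d) = Add(l, Mul(-12, d, l)) (Function('Z')(l, d) = Add(Mul(-12, d, l), l) = Add(l, Mul(-12, d, l)))
Mul(Add(Function('Z')(-12, Function('b')(5)), 150), -70) = Mul(Add(Mul(-12, Add(1, Mul(-12, Add(-5, Pow(5, 2))))), 150), -70) = Mul(Add(Mul(-12, Add(1, Mul(-12, Add(-5, 25)))), 150), -70) = Mul(Add(Mul(-12, Add(1, Mul(-12, 20))), 150), -70) = Mul(Add(Mul(-12, Add(1, -240)), 150), -70) = Mul(Add(Mul(-12, -239), 150), -70) = Mul(Add(2868, 150), -70) = Mul(3018, -70) = -211260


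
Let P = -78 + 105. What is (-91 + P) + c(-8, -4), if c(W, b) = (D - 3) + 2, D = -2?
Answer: -67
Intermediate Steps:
c(W, b) = -3 (c(W, b) = (-2 - 3) + 2 = -5 + 2 = -3)
P = 27
(-91 + P) + c(-8, -4) = (-91 + 27) - 3 = -64 - 3 = -67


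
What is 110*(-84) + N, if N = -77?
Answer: -9317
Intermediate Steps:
110*(-84) + N = 110*(-84) - 77 = -9240 - 77 = -9317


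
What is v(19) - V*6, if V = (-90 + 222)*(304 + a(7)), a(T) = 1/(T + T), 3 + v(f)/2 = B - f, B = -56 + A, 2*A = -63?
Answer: -1687305/7 ≈ -2.4104e+5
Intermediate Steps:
A = -63/2 (A = (1/2)*(-63) = -63/2 ≈ -31.500)
B = -175/2 (B = -56 - 63/2 = -175/2 ≈ -87.500)
v(f) = -181 - 2*f (v(f) = -6 + 2*(-175/2 - f) = -6 + (-175 - 2*f) = -181 - 2*f)
a(T) = 1/(2*T)
V = 280962/7 (V = (-90 + 222)*(304 + (1/2)/7) = 132*(304 + (1/2)*(1/7)) = 132*(304 + 1/14) = 132*(4257/14) = 280962/7 ≈ 40137.)
v(19) - V*6 = (-181 - 2*19) - 280962*6/7 = (-181 - 38) - 1*1685772/7 = -219 - 1685772/7 = -1687305/7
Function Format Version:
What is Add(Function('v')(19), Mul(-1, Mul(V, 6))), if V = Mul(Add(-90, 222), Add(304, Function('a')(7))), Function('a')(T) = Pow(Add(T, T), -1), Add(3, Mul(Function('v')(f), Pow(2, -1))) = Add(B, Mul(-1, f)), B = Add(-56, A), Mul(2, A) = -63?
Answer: Rational(-1687305, 7) ≈ -2.4104e+5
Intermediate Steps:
A = Rational(-63, 2) (A = Mul(Rational(1, 2), -63) = Rational(-63, 2) ≈ -31.500)
B = Rational(-175, 2) (B = Add(-56, Rational(-63, 2)) = Rational(-175, 2) ≈ -87.500)
Function('v')(f) = Add(-181, Mul(-2, f)) (Function('v')(f) = Add(-6, Mul(2, Add(Rational(-175, 2), Mul(-1, f)))) = Add(-6, Add(-175, Mul(-2, f))) = Add(-181, Mul(-2, f)))
Function('a')(T) = Mul(Rational(1, 2), Pow(T, -1)) (Function('a')(T) = Pow(Mul(2, T), -1) = Mul(Rational(1, 2), Pow(T, -1)))
V = Rational(280962, 7) (V = Mul(Add(-90, 222), Add(304, Mul(Rational(1, 2), Pow(7, -1)))) = Mul(132, Add(304, Mul(Rational(1, 2), Rational(1, 7)))) = Mul(132, Add(304, Rational(1, 14))) = Mul(132, Rational(4257, 14)) = Rational(280962, 7) ≈ 40137.)
Add(Function('v')(19), Mul(-1, Mul(V, 6))) = Add(Add(-181, Mul(-2, 19)), Mul(-1, Mul(Rational(280962, 7), 6))) = Add(Add(-181, -38), Mul(-1, Rational(1685772, 7))) = Add(-219, Rational(-1685772, 7)) = Rational(-1687305, 7)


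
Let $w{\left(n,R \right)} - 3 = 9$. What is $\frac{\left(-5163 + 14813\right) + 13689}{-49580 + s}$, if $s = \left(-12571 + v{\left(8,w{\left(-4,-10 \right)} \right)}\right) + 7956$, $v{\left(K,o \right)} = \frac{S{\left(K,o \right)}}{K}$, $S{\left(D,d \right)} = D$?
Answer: $- \frac{23339}{54194} \approx -0.43066$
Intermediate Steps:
$w{\left(n,R \right)} = 12$ ($w{\left(n,R \right)} = 3 + 9 = 12$)
$v{\left(K,o \right)} = 1$ ($v{\left(K,o \right)} = \frac{K}{K} = 1$)
$s = -4614$ ($s = \left(-12571 + 1\right) + 7956 = -12570 + 7956 = -4614$)
$\frac{\left(-5163 + 14813\right) + 13689}{-49580 + s} = \frac{\left(-5163 + 14813\right) + 13689}{-49580 - 4614} = \frac{9650 + 13689}{-54194} = 23339 \left(- \frac{1}{54194}\right) = - \frac{23339}{54194}$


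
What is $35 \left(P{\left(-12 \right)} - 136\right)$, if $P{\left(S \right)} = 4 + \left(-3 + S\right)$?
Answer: $-5145$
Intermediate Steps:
$P{\left(S \right)} = 1 + S$
$35 \left(P{\left(-12 \right)} - 136\right) = 35 \left(\left(1 - 12\right) - 136\right) = 35 \left(-11 - 136\right) = 35 \left(-147\right) = -5145$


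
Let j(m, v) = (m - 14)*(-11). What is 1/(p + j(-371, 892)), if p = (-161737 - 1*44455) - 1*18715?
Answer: -1/220672 ≈ -4.5316e-6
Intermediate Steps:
p = -224907 (p = (-161737 - 44455) - 18715 = -206192 - 18715 = -224907)
j(m, v) = 154 - 11*m (j(m, v) = (-14 + m)*(-11) = 154 - 11*m)
1/(p + j(-371, 892)) = 1/(-224907 + (154 - 11*(-371))) = 1/(-224907 + (154 + 4081)) = 1/(-224907 + 4235) = 1/(-220672) = -1/220672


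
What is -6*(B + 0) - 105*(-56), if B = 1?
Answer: 5874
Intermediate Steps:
-6*(B + 0) - 105*(-56) = -6*(1 + 0) - 105*(-56) = -6*1 + 5880 = -6 + 5880 = 5874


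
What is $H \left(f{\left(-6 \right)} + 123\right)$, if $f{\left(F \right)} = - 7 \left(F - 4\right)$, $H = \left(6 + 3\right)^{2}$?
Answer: $15633$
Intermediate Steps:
$H = 81$ ($H = 9^{2} = 81$)
$f{\left(F \right)} = 28 - 7 F$ ($f{\left(F \right)} = - 7 \left(-4 + F\right) = 28 - 7 F$)
$H \left(f{\left(-6 \right)} + 123\right) = 81 \left(\left(28 - -42\right) + 123\right) = 81 \left(\left(28 + 42\right) + 123\right) = 81 \left(70 + 123\right) = 81 \cdot 193 = 15633$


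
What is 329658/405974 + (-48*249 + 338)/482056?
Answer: 38549658703/48925550636 ≈ 0.78792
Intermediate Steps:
329658/405974 + (-48*249 + 338)/482056 = 329658*(1/405974) + (-11952 + 338)*(1/482056) = 164829/202987 - 11614*1/482056 = 164829/202987 - 5807/241028 = 38549658703/48925550636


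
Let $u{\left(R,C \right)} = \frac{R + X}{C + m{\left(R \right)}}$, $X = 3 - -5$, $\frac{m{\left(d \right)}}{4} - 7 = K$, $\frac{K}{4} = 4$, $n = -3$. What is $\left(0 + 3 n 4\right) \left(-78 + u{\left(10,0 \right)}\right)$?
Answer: $\frac{64422}{23} \approx 2801.0$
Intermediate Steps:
$K = 16$ ($K = 4 \cdot 4 = 16$)
$m{\left(d \right)} = 92$ ($m{\left(d \right)} = 28 + 4 \cdot 16 = 28 + 64 = 92$)
$X = 8$ ($X = 3 + 5 = 8$)
$u{\left(R,C \right)} = \frac{8 + R}{92 + C}$ ($u{\left(R,C \right)} = \frac{R + 8}{C + 92} = \frac{8 + R}{92 + C}$)
$\left(0 + 3 n 4\right) \left(-78 + u{\left(10,0 \right)}\right) = \left(0 + 3 \left(-3\right) 4\right) \left(-78 + \frac{8 + 10}{92 + 0}\right) = \left(0 - 36\right) \left(-78 + \frac{1}{92} \cdot 18\right) = - 36 \left(-78 + \frac{9}{46}\right) = \left(-36\right) \left(- \frac{3579}{46}\right) = \frac{64422}{23}$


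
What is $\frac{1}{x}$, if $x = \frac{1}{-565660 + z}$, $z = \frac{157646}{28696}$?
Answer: $- \frac{8116010857}{14348} \approx -5.6565 \cdot 10^{5}$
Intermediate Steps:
$z = \frac{78823}{14348}$ ($z = 157646 \cdot \frac{1}{28696} = \frac{78823}{14348} \approx 5.4937$)
$x = - \frac{14348}{8116010857}$ ($x = \frac{1}{-565660 + \frac{78823}{14348}} = \frac{1}{- \frac{8116010857}{14348}} = - \frac{14348}{8116010857} \approx -1.7679 \cdot 10^{-6}$)
$\frac{1}{x} = \frac{1}{- \frac{14348}{8116010857}} = - \frac{8116010857}{14348}$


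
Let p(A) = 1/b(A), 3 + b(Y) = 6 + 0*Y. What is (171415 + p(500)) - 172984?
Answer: -4706/3 ≈ -1568.7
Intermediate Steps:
b(Y) = 3 (b(Y) = -3 + (6 + 0*Y) = -3 + (6 + 0) = -3 + 6 = 3)
p(A) = 1/3
(171415 + p(500)) - 172984 = (171415 + 1/3) - 172984 = 514246/3 - 172984 = -4706/3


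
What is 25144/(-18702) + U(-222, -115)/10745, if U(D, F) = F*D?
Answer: 20728978/20095299 ≈ 1.0315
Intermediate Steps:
U(D, F) = D*F
25144/(-18702) + U(-222, -115)/10745 = 25144/(-18702) - 222*(-115)/10745 = 25144*(-1/18702) + 25530*(1/10745) = -12572/9351 + 5106/2149 = 20728978/20095299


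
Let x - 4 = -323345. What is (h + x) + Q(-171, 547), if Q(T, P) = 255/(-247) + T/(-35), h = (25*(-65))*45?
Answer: -3427415258/8645 ≈ -3.9646e+5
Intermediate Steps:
x = -323341 (x = 4 - 323345 = -323341)
h = -73125 (h = -1625*45 = -73125)
Q(T, P) = -255/247 - T/35 (Q(T, P) = 255*(-1/247) + T*(-1/35) = -255/247 - T/35)
(h + x) + Q(-171, 547) = (-73125 - 323341) + (-255/247 - 1/35*(-171)) = -396466 + (-255/247 + 171/35) = -396466 + 33312/8645 = -3427415258/8645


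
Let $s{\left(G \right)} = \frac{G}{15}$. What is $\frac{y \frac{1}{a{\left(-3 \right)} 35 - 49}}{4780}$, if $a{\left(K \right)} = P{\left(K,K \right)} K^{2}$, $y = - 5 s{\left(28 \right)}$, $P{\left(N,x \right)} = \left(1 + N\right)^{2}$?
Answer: $- \frac{1}{620205} \approx -1.6124 \cdot 10^{-6}$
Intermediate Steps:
$s{\left(G \right)} = \frac{G}{15}$ ($s{\left(G \right)} = G \frac{1}{15} = \frac{G}{15}$)
$y = - \frac{28}{3}$ ($y = - 5 \cdot \frac{1}{15} \cdot 28 = \left(-5\right) \frac{28}{15} = - \frac{28}{3} \approx -9.3333$)
$a{\left(K \right)} = K^{2} \left(1 + K\right)^{2}$ ($a{\left(K \right)} = \left(1 + K\right)^{2} K^{2} = K^{2} \left(1 + K\right)^{2}$)
$\frac{y \frac{1}{a{\left(-3 \right)} 35 - 49}}{4780} = \frac{\left(- \frac{28}{3}\right) \frac{1}{\left(-3\right)^{2} \left(1 - 3\right)^{2} \cdot 35 - 49}}{4780} = - \frac{28}{3 \left(9 \left(-2\right)^{2} \cdot 35 - 49\right)} \frac{1}{4780} = - \frac{28}{3 \left(9 \cdot 4 \cdot 35 - 49\right)} \frac{1}{4780} = - \frac{28}{3 \left(36 \cdot 35 - 49\right)} \frac{1}{4780} = - \frac{28}{3 \left(1260 - 49\right)} \frac{1}{4780} = - \frac{28}{3 \cdot 1211} \cdot \frac{1}{4780} = \left(- \frac{28}{3}\right) \frac{1}{1211} \cdot \frac{1}{4780} = \left(- \frac{4}{519}\right) \frac{1}{4780} = - \frac{1}{620205}$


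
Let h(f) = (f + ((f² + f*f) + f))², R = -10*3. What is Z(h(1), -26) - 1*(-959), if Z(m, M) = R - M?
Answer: 955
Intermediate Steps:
R = -30
h(f) = (2*f + 2*f²)² (h(f) = (f + ((f² + f²) + f))² = (f + (2*f² + f))² = (f + (f + 2*f²))² = (2*f + 2*f²)²)
Z(m, M) = -30 - M
Z(h(1), -26) - 1*(-959) = (-30 - 1*(-26)) - 1*(-959) = (-30 + 26) + 959 = -4 + 959 = 955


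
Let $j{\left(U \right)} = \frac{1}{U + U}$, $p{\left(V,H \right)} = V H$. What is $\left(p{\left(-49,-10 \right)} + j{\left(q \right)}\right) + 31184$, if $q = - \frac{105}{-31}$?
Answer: $\frac{6651571}{210} \approx 31674.0$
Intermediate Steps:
$p{\left(V,H \right)} = H V$
$q = \frac{105}{31}$ ($q = \left(-105\right) \left(- \frac{1}{31}\right) = \frac{105}{31} \approx 3.3871$)
$j{\left(U \right)} = \frac{1}{2 U}$
$\left(p{\left(-49,-10 \right)} + j{\left(q \right)}\right) + 31184 = \left(\left(-10\right) \left(-49\right) + \frac{1}{2 \cdot \frac{105}{31}}\right) + 31184 = \left(490 + \frac{1}{2} \cdot \frac{31}{105}\right) + 31184 = \left(490 + \frac{31}{210}\right) + 31184 = \frac{102931}{210} + 31184 = \frac{6651571}{210}$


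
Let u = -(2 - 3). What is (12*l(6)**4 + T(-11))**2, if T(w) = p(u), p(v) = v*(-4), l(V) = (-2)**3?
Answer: 2415525904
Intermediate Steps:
l(V) = -8
u = 1 (u = -1*(-1) = 1)
p(v) = -4*v
T(w) = -4 (T(w) = -4*1 = -4)
(12*l(6)**4 + T(-11))**2 = (12*(-8)**4 - 4)**2 = (12*4096 - 4)**2 = (49152 - 4)**2 = 49148**2 = 2415525904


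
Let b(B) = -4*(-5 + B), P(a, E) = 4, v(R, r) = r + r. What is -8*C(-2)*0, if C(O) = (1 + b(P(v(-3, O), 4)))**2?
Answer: 0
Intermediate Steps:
v(R, r) = 2*r
b(B) = 20 - 4*B
C(O) = 25 (C(O) = (1 + (20 - 4*4))**2 = (1 + (20 - 16))**2 = (1 + 4)**2 = 5**2 = 25)
-8*C(-2)*0 = -8*25*0 = -200*0 = 0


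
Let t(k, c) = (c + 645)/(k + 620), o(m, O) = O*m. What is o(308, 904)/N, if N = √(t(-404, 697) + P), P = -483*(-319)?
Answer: 151872*√49922961/1512817 ≈ 709.32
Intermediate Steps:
P = 154077
t(k, c) = (645 + c)/(620 + k)
N = √49922961/18 (N = √((645 + 697)/(620 - 404) + 154077) = √(1342/216 + 154077) = √((1/216)*1342 + 154077) = √(671/108 + 154077) = √(16640987/108) = √49922961/18 ≈ 392.53)
o(308, 904)/N = (904*308)/((√49922961/18)) = 278432*(6*√49922961/16640987) = 151872*√49922961/1512817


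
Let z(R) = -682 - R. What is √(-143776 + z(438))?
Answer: 16*I*√566 ≈ 380.65*I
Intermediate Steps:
√(-143776 + z(438)) = √(-143776 + (-682 - 1*438)) = √(-143776 + (-682 - 438)) = √(-143776 - 1120) = √(-144896) = 16*I*√566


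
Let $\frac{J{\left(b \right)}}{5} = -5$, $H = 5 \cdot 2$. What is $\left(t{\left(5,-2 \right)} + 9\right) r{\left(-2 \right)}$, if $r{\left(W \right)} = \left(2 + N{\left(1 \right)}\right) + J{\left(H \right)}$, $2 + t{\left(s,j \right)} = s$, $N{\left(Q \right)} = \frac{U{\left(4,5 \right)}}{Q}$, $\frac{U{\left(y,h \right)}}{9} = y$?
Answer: $156$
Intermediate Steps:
$U{\left(y,h \right)} = 9 y$
$H = 10$
$N{\left(Q \right)} = \frac{36}{Q}$ ($N{\left(Q \right)} = \frac{9 \cdot 4}{Q} = \frac{36}{Q}$)
$t{\left(s,j \right)} = -2 + s$
$J{\left(b \right)} = -25$ ($J{\left(b \right)} = 5 \left(-5\right) = -25$)
$r{\left(W \right)} = 13$ ($r{\left(W \right)} = \left(2 + \frac{36}{1}\right) - 25 = \left(2 + 36 \cdot 1\right) - 25 = \left(2 + 36\right) - 25 = 38 - 25 = 13$)
$\left(t{\left(5,-2 \right)} + 9\right) r{\left(-2 \right)} = \left(\left(-2 + 5\right) + 9\right) 13 = \left(3 + 9\right) 13 = 12 \cdot 13 = 156$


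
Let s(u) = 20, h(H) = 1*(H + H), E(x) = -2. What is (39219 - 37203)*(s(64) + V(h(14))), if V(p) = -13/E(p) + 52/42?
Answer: 55920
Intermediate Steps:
h(H) = 2*H (h(H) = 1*(2*H) = 2*H)
V(p) = 325/42 (V(p) = -13/(-2) + 52/42 = -13*(-1/2) + 52*(1/42) = 13/2 + 26/21 = 325/42)
(39219 - 37203)*(s(64) + V(h(14))) = (39219 - 37203)*(20 + 325/42) = 2016*(1165/42) = 55920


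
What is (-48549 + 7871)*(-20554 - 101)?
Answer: 840204090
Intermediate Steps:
(-48549 + 7871)*(-20554 - 101) = -40678*(-20655) = 840204090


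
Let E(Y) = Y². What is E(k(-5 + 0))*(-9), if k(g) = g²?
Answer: -5625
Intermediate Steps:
E(k(-5 + 0))*(-9) = ((-5 + 0)²)²*(-9) = ((-5)²)²*(-9) = 25²*(-9) = 625*(-9) = -5625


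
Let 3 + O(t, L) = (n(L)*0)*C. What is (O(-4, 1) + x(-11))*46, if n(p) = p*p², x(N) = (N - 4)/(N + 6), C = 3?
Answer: 0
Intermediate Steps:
x(N) = (-4 + N)/(6 + N)
n(p) = p³
O(t, L) = -3 (O(t, L) = -3 + (L³*0)*3 = -3 + 0*3 = -3 + 0 = -3)
(O(-4, 1) + x(-11))*46 = (-3 + (-4 - 11)/(6 - 11))*46 = (-3 - 15/(-5))*46 = (-3 - ⅕*(-15))*46 = (-3 + 3)*46 = 0*46 = 0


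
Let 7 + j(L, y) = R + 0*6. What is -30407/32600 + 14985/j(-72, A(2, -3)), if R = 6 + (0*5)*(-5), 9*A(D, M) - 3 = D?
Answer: -488541407/32600 ≈ -14986.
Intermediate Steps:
A(D, M) = ⅓ + D/9
R = 6 (R = 6 + 0*(-5) = 6 + 0 = 6)
j(L, y) = -1 (j(L, y) = -7 + (6 + 0*6) = -7 + (6 + 0) = -7 + 6 = -1)
-30407/32600 + 14985/j(-72, A(2, -3)) = -30407/32600 + 14985/(-1) = -30407*1/32600 + 14985*(-1) = -30407/32600 - 14985 = -488541407/32600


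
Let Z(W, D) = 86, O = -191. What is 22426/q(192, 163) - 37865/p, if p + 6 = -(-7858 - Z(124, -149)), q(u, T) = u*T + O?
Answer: -999773237/246911490 ≈ -4.0491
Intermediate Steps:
q(u, T) = -191 + T*u (q(u, T) = u*T - 191 = T*u - 191 = -191 + T*u)
p = 7938 (p = -6 - (-7858 - 1*86) = -6 - (-7858 - 86) = -6 - 1*(-7944) = -6 + 7944 = 7938)
22426/q(192, 163) - 37865/p = 22426/(-191 + 163*192) - 37865/7938 = 22426/(-191 + 31296) - 37865*1/7938 = 22426/31105 - 37865/7938 = -999773237/246911490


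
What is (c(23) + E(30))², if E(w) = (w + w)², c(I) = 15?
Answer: 13068225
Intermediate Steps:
E(w) = 4*w² (E(w) = (2*w)² = 4*w²)
(c(23) + E(30))² = (15 + 4*30²)² = (15 + 4*900)² = (15 + 3600)² = 3615² = 13068225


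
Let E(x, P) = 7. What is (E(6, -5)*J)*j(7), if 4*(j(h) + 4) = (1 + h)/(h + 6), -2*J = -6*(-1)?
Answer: 1050/13 ≈ 80.769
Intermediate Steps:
J = -3 (J = -(-3)*(-1) = -1/2*6 = -3)
j(h) = -4 + (1 + h)/(4*(6 + h)) (j(h) = -4 + ((1 + h)/(h + 6))/4 = -4 + ((1 + h)/(6 + h))/4 = -4 + (1 + h)/(4*(6 + h)))
(E(6, -5)*J)*j(7) = (7*(-3))*(5*(-19 - 3*7)/(4*(6 + 7))) = -105*(-19 - 21)/(4*13) = -105*(-40)/(4*13) = -21*(-50/13) = 1050/13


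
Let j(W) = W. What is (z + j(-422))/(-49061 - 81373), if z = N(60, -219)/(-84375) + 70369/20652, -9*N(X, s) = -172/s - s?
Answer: 479217367793053/149324849154225000 ≈ 0.0032092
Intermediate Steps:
N(X, s) = s/9 + 172/(9*s) (N(X, s) = -(-172/s - s)/9 = -(-s - 172/s)/9 = s/9 + 172/(9*s))
z = 3901192881947/1144830712500 (z = ((⅑)*(172 + (-219)²)/(-219))/(-84375) + 70369/20652 = ((⅑)*(-1/219)*(172 + 47961))*(-1/84375) + 70369*(1/20652) = ((⅑)*(-1/219)*48133)*(-1/84375) + 70369/20652 = -48133/1971*(-1/84375) + 70369/20652 = 48133/166303125 + 70369/20652 = 3901192881947/1144830712500 ≈ 3.4077)
(z + j(-422))/(-49061 - 81373) = (3901192881947/1144830712500 - 422)/(-49061 - 81373) = -479217367793053/1144830712500/(-130434) = -479217367793053/1144830712500*(-1/130434) = 479217367793053/149324849154225000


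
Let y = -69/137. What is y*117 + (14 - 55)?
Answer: -13690/137 ≈ -99.927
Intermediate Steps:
y = -69/137 (y = -69*1/137 = -69/137 ≈ -0.50365)
y*117 + (14 - 55) = -69/137*117 + (14 - 55) = -8073/137 - 41 = -13690/137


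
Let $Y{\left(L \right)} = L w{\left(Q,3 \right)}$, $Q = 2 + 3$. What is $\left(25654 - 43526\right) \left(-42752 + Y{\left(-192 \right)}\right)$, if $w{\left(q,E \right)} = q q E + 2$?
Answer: $1028283392$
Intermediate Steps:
$Q = 5$
$w{\left(q,E \right)} = 2 + E q^{2}$ ($w{\left(q,E \right)} = q^{2} E + 2 = E q^{2} + 2 = 2 + E q^{2}$)
$Y{\left(L \right)} = 77 L$ ($Y{\left(L \right)} = L \left(2 + 3 \cdot 5^{2}\right) = L \left(2 + 3 \cdot 25\right) = L \left(2 + 75\right) = L 77 = 77 L$)
$\left(25654 - 43526\right) \left(-42752 + Y{\left(-192 \right)}\right) = \left(25654 - 43526\right) \left(-42752 + 77 \left(-192\right)\right) = - 17872 \left(-42752 - 14784\right) = \left(-17872\right) \left(-57536\right) = 1028283392$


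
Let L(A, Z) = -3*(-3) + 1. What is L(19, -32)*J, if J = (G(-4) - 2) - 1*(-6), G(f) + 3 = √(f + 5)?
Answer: 20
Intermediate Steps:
G(f) = -3 + √(5 + f) (G(f) = -3 + √(f + 5) = -3 + √(5 + f))
L(A, Z) = 10 (L(A, Z) = 9 + 1 = 10)
J = 2 (J = ((-3 + √(5 - 4)) - 2) - 1*(-6) = ((-3 + √1) - 2) + 6 = ((-3 + 1) - 2) + 6 = (-2 - 2) + 6 = -4 + 6 = 2)
L(19, -32)*J = 10*2 = 20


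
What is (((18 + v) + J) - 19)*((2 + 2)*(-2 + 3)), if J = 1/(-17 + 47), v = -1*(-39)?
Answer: 2282/15 ≈ 152.13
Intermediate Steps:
v = 39
J = 1/30 ≈ 0.033333
(((18 + v) + J) - 19)*((2 + 2)*(-2 + 3)) = (((18 + 39) + 1/30) - 19)*((2 + 2)*(-2 + 3)) = ((57 + 1/30) - 19)*(4*1) = (1711/30 - 19)*4 = (1141/30)*4 = 2282/15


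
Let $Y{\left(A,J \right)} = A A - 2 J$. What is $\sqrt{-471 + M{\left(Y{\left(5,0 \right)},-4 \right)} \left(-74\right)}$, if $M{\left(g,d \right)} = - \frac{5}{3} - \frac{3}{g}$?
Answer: $\frac{i \sqrt{76227}}{15} \approx 18.406 i$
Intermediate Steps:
$Y{\left(A,J \right)} = A^{2} - 2 J$
$M{\left(g,d \right)} = - \frac{5}{3} - \frac{3}{g}$ ($M{\left(g,d \right)} = \left(-5\right) \frac{1}{3} - \frac{3}{g} = - \frac{5}{3} - \frac{3}{g}$)
$\sqrt{-471 + M{\left(Y{\left(5,0 \right)},-4 \right)} \left(-74\right)} = \sqrt{-471 + \left(- \frac{5}{3} - \frac{3}{5^{2} - 0}\right) \left(-74\right)} = \sqrt{-471 + \left(- \frac{5}{3} - \frac{3}{25 + 0}\right) \left(-74\right)} = \sqrt{-471 + \left(- \frac{5}{3} - \frac{3}{25}\right) \left(-74\right)} = \sqrt{-471 - - \frac{9916}{75}} = \sqrt{-471 + \frac{9916}{75}} = \sqrt{- \frac{25409}{75}} = \frac{i \sqrt{76227}}{15}$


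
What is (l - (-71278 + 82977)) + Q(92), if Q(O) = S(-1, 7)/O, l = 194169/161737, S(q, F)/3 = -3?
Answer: -174062419081/14879804 ≈ -11698.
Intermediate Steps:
S(q, F) = -9 (S(q, F) = 3*(-3) = -9)
l = 194169/161737 (l = 194169*(1/161737) = 194169/161737 ≈ 1.2005)
Q(O) = -9/O
(l - (-71278 + 82977)) + Q(92) = (194169/161737 - (-71278 + 82977)) - 9/92 = (194169/161737 - 1*11699) - 9*1/92 = (194169/161737 - 11699) - 9/92 = -1891966994/161737 - 9/92 = -174062419081/14879804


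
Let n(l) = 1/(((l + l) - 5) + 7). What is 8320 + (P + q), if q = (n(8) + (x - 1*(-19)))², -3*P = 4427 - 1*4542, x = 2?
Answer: 2851741/324 ≈ 8801.7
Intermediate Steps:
P = 115/3 (P = -(4427 - 1*4542)/3 = -(4427 - 4542)/3 = -⅓*(-115) = 115/3 ≈ 38.333)
n(l) = 1/(2 + 2*l) (n(l) = 1/((2*l - 5) + 7) = 1/((-5 + 2*l) + 7) = 1/(2 + 2*l))
q = 143641/324 (q = (1/(2*(1 + 8)) + (2 - 1*(-19)))² = ((½)/9 + (2 + 19))² = ((½)*(⅑) + 21)² = (1/18 + 21)² = (379/18)² = 143641/324 ≈ 443.34)
8320 + (P + q) = 8320 + (115/3 + 143641/324) = 8320 + 156061/324 = 2851741/324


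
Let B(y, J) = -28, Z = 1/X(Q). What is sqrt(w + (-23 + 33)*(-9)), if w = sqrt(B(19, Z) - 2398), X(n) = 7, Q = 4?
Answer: sqrt(-90 + I*sqrt(2426)) ≈ 2.5096 + 9.8132*I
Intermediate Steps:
Z = 1/7 ≈ 0.14286
w = I*sqrt(2426) (w = sqrt(-28 - 2398) = sqrt(-2426) = I*sqrt(2426) ≈ 49.254*I)
sqrt(w + (-23 + 33)*(-9)) = sqrt(I*sqrt(2426) + (-23 + 33)*(-9)) = sqrt(I*sqrt(2426) + 10*(-9)) = sqrt(I*sqrt(2426) - 90) = sqrt(-90 + I*sqrt(2426))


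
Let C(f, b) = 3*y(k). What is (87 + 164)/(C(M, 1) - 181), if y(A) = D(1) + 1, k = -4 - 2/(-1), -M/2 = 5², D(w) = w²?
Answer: -251/175 ≈ -1.4343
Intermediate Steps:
M = -50 (M = -2*5² = -2*25 = -50)
k = -2 (k = -4 - 2*(-1) = -4 + 2 = -2)
y(A) = 2 (y(A) = 1² + 1 = 1 + 1 = 2)
C(f, b) = 6 (C(f, b) = 3*2 = 6)
(87 + 164)/(C(M, 1) - 181) = (87 + 164)/(6 - 181) = 251/(-175) = 251*(-1/175) = -251/175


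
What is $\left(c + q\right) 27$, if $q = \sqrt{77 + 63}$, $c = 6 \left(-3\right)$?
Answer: $-486 + 54 \sqrt{35} \approx -166.53$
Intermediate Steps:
$c = -18$
$q = 2 \sqrt{35}$ ($q = \sqrt{140} = 2 \sqrt{35} \approx 11.832$)
$\left(c + q\right) 27 = \left(-18 + 2 \sqrt{35}\right) 27 = -486 + 54 \sqrt{35}$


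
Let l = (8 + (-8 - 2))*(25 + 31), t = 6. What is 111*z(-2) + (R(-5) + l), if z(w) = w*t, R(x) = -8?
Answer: -1452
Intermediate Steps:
z(w) = 6*w (z(w) = w*6 = 6*w)
l = -112 (l = (8 - 10)*56 = -2*56 = -112)
111*z(-2) + (R(-5) + l) = 111*(6*(-2)) + (-8 - 112) = 111*(-12) - 120 = -1332 - 120 = -1452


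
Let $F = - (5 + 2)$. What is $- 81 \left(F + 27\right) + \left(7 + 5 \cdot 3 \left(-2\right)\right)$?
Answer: $-1643$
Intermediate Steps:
$F = -7$ ($F = \left(-1\right) 7 = -7$)
$- 81 \left(F + 27\right) + \left(7 + 5 \cdot 3 \left(-2\right)\right) = - 81 \left(-7 + 27\right) + \left(7 + 5 \cdot 3 \left(-2\right)\right) = \left(-81\right) 20 + \left(7 + 5 \left(-6\right)\right) = -1620 + \left(7 - 30\right) = -1620 - 23 = -1643$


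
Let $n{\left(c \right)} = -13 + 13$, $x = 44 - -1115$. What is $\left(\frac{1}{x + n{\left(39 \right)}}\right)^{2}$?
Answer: $\frac{1}{1343281} \approx 7.4445 \cdot 10^{-7}$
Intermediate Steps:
$x = 1159$ ($x = 44 + 1115 = 1159$)
$n{\left(c \right)} = 0$
$\left(\frac{1}{x + n{\left(39 \right)}}\right)^{2} = \left(\frac{1}{1159 + 0}\right)^{2} = \left(\frac{1}{1159}\right)^{2} = \frac{1}{1343281}$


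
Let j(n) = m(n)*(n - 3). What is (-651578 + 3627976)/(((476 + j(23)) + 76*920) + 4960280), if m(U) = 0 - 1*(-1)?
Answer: 1488199/2515348 ≈ 0.59165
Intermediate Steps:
m(U) = 1 (m(U) = 0 + 1 = 1)
j(n) = -3 + n (j(n) = 1*(n - 3) = 1*(-3 + n) = -3 + n)
(-651578 + 3627976)/(((476 + j(23)) + 76*920) + 4960280) = (-651578 + 3627976)/(((476 + (-3 + 23)) + 76*920) + 4960280) = 2976398/(((476 + 20) + 69920) + 4960280) = 2976398/((496 + 69920) + 4960280) = 2976398/(70416 + 4960280) = 2976398/5030696 = 2976398*(1/5030696) = 1488199/2515348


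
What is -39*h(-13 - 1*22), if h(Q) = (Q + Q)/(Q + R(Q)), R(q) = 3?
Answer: -1365/16 ≈ -85.313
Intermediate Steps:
h(Q) = 2*Q/(3 + Q) (h(Q) = (Q + Q)/(Q + 3) = (2*Q)/(3 + Q) = 2*Q/(3 + Q))
-39*h(-13 - 1*22) = -78*(-13 - 1*22)/(3 + (-13 - 1*22)) = -78*(-13 - 22)/(3 + (-13 - 22)) = -78*(-35)/(3 - 35) = -78*(-35)/(-32) = -78*(-35)*(-1)/32 = -39*35/16 = -1365/16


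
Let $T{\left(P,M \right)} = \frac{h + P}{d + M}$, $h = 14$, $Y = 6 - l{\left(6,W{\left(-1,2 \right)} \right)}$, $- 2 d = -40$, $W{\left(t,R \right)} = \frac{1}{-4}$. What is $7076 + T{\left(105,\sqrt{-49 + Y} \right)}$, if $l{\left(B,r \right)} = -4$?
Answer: $\frac{3108744}{439} - \frac{119 i \sqrt{39}}{439} \approx 7081.4 - 1.6928 i$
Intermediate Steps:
$W{\left(t,R \right)} = - \frac{1}{4}$
$d = 20$ ($d = \left(- \frac{1}{2}\right) \left(-40\right) = 20$)
$Y = 10$ ($Y = 6 - -4 = 6 + 4 = 10$)
$T{\left(P,M \right)} = \frac{14 + P}{20 + M}$
$7076 + T{\left(105,\sqrt{-49 + Y} \right)} = 7076 + \frac{14 + 105}{20 + \sqrt{-49 + 10}} = 7076 + \frac{1}{20 + \sqrt{-39}} \cdot 119 = 7076 + \frac{1}{20 + i \sqrt{39}} \cdot 119 = 7076 + \frac{119}{20 + i \sqrt{39}}$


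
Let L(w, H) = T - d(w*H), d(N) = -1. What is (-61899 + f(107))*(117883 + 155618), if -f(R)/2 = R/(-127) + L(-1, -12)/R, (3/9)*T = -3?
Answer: -230047320024081/13589 ≈ -1.6929e+10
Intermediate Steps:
T = -9 (T = 3*(-3) = -9)
L(w, H) = -8 (L(w, H) = -9 - 1*(-1) = -9 + 1 = -8)
f(R) = 16/R + 2*R/127 (f(R) = -2*(R/(-127) - 8/R) = -2*(R*(-1/127) - 8/R) = -2*(-R/127 - 8/R) = -2*(-8/R - R/127) = 16/R + 2*R/127)
(-61899 + f(107))*(117883 + 155618) = (-61899 + (16/107 + (2/127)*107))*(117883 + 155618) = (-61899 + (16*(1/107) + 214/127))*273501 = (-61899 + (16/107 + 214/127))*273501 = (-61899 + 24930/13589)*273501 = -841120581/13589*273501 = -230047320024081/13589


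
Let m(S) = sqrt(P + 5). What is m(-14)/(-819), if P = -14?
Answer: -I/273 ≈ -0.003663*I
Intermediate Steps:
m(S) = 3*I (m(S) = sqrt(-14 + 5) = sqrt(-9) = 3*I)
m(-14)/(-819) = (3*I)/(-819) = (3*I)*(-1/819) = -I/273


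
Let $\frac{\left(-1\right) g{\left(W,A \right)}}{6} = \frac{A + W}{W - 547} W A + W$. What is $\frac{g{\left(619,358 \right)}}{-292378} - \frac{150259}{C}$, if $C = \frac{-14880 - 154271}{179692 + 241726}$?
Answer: $\frac{111101805153627227}{296736186468} \approx 3.7441 \cdot 10^{5}$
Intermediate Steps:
$g{\left(W,A \right)} = - 6 W - \frac{6 A W \left(A + W\right)}{-547 + W}$ ($g{\left(W,A \right)} = - 6 \left(\frac{A + W}{W - 547} W A + W\right) = - 6 \left(\frac{A + W}{-547 + W} W A + W\right) = - 6 \left(\frac{W \left(A + W\right)}{-547 + W} A + W\right) = - 6 \left(\frac{A W \left(A + W\right)}{-547 + W} + W\right) = - 6 \left(W + \frac{A W \left(A + W\right)}{-547 + W}\right) = - 6 W - \frac{6 A W \left(A + W\right)}{-547 + W}$)
$C = - \frac{169151}{421418} \approx -0.40139$
$\frac{g{\left(619,358 \right)}}{-292378} - \frac{150259}{C} = \frac{6 \cdot 619 \frac{1}{-547 + 619} \left(547 - 619 - 358^{2} - 358 \cdot 619\right)}{-292378} - \frac{150259}{- \frac{169151}{421418}} = 6 \cdot 619 \cdot \frac{1}{72} \left(547 - 619 - 128164 - 221602\right) \left(- \frac{1}{292378}\right) - - \frac{63321847262}{169151} = 6 \cdot 619 \cdot \frac{1}{72} \left(547 - 619 - 128164 - 221602\right) \left(- \frac{1}{292378}\right) + \frac{63321847262}{169151} = 6 \cdot 619 \cdot \frac{1}{72} \left(-349838\right) \left(- \frac{1}{292378}\right) + \frac{63321847262}{169151} = \left(- \frac{108274861}{6}\right) \left(- \frac{1}{292378}\right) + \frac{63321847262}{169151} = \frac{108274861}{1754268} + \frac{63321847262}{169151} = \frac{111101805153627227}{296736186468}$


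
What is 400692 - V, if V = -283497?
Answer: 684189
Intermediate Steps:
400692 - V = 400692 - 1*(-283497) = 400692 + 283497 = 684189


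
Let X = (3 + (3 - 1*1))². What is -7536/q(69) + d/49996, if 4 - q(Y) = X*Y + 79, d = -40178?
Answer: 6342697/1874850 ≈ 3.3830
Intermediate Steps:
X = 25 (X = (3 + (3 - 1))² = (3 + 2)² = 5² = 25)
q(Y) = -75 - 25*Y (q(Y) = 4 - (25*Y + 79) = 4 - (79 + 25*Y) = 4 + (-79 - 25*Y) = -75 - 25*Y)
-7536/q(69) + d/49996 = -7536/(-75 - 25*69) - 40178/49996 = -7536/(-75 - 1725) - 40178*1/49996 = -7536/(-1800) - 20089/24998 = -7536*(-1/1800) - 20089/24998 = 314/75 - 20089/24998 = 6342697/1874850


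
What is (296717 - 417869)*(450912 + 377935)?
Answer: -100416471744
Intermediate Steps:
(296717 - 417869)*(450912 + 377935) = -121152*828847 = -100416471744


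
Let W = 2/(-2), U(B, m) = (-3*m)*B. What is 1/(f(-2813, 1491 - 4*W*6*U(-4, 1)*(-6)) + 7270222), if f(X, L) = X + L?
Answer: 1/7267172 ≈ 1.3761e-7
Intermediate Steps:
U(B, m) = -3*B*m
W = -1 (W = 2*(-½) = -1)
f(X, L) = L + X
1/(f(-2813, 1491 - 4*W*6*U(-4, 1)*(-6)) + 7270222) = 1/(((1491 - 4*(-1*6)*(-3*(-4)*1)*(-6)) - 2813) + 7270222) = 1/(((1491 - (-24)*12*(-6)) - 2813) + 7270222) = 1/(((1491 - 4*(-72)*(-6)) - 2813) + 7270222) = 1/(((1491 + 288*(-6)) - 2813) + 7270222) = 1/(((1491 - 1728) - 2813) + 7270222) = 1/((-237 - 2813) + 7270222) = 1/(-3050 + 7270222) = 1/7267172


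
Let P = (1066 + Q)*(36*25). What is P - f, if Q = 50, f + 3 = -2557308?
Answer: 3561711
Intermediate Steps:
f = -2557311 (f = -3 - 2557308 = -2557311)
P = 1004400 (P = (1066 + 50)*(36*25) = 1116*900 = 1004400)
P - f = 1004400 - 1*(-2557311) = 1004400 + 2557311 = 3561711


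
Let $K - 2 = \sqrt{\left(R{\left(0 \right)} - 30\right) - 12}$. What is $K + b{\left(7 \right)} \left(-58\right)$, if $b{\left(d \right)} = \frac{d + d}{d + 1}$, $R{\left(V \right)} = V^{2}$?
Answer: $- \frac{199}{2} + i \sqrt{42} \approx -99.5 + 6.4807 i$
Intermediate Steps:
$b{\left(d \right)} = \frac{2 d}{1 + d}$
$K = 2 + i \sqrt{42}$ ($K = 2 + \sqrt{\left(0^{2} - 30\right) - 12} = 2 + \sqrt{\left(0 - 30\right) - 12} = 2 + \sqrt{-30 - 12} = 2 + \sqrt{-42} = 2 + i \sqrt{42} \approx 2.0 + 6.4807 i$)
$K + b{\left(7 \right)} \left(-58\right) = \left(2 + i \sqrt{42}\right) + 2 \cdot 7 \frac{1}{1 + 7} \left(-58\right) = \left(2 + i \sqrt{42}\right) + 2 \cdot 7 \cdot \frac{1}{8} \left(-58\right) = \left(2 + i \sqrt{42}\right) + \frac{7}{4} \left(-58\right) = \left(2 + i \sqrt{42}\right) - \frac{203}{2} = - \frac{199}{2} + i \sqrt{42}$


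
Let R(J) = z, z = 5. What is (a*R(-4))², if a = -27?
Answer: 18225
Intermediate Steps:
R(J) = 5
(a*R(-4))² = (-27*5)² = (-135)² = 18225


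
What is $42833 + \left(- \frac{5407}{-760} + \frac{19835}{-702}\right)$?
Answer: $\frac{11420491637}{266760} \approx 42812.0$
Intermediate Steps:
$42833 + \left(- \frac{5407}{-760} + \frac{19835}{-702}\right) = 42833 + \left(\left(-5407\right) \left(- \frac{1}{760}\right) + 19835 \left(- \frac{1}{702}\right)\right) = 42833 + \left(\frac{5407}{760} - \frac{19835}{702}\right) = 42833 - \frac{5639443}{266760} = \frac{11420491637}{266760}$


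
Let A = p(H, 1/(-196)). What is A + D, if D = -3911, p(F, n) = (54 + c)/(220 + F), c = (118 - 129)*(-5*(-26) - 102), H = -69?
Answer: -590815/151 ≈ -3912.7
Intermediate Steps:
c = -308 (c = -11*(130 - 102) = -11*28 = -308)
p(F, n) = -254/(220 + F) (p(F, n) = (54 - 308)/(220 + F) = -254/(220 + F))
A = -254/151 (A = -254/(220 - 69) = -254/151 ≈ -1.6821)
A + D = -254/151 - 3911 = -590815/151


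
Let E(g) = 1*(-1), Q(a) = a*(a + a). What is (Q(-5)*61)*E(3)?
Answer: -3050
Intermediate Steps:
Q(a) = 2*a**2 (Q(a) = a*(2*a) = 2*a**2)
E(g) = -1
(Q(-5)*61)*E(3) = ((2*(-5)**2)*61)*(-1) = ((2*25)*61)*(-1) = (50*61)*(-1) = 3050*(-1) = -3050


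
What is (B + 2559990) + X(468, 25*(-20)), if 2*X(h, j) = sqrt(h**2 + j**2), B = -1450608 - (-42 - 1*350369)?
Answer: 1459793 + 2*sqrt(29314) ≈ 1.4601e+6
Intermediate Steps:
B = -1100197 (B = -1450608 - (-42 - 350369) = -1450608 - 1*(-350411) = -1450608 + 350411 = -1100197)
X(h, j) = sqrt(h**2 + j**2)/2
(B + 2559990) + X(468, 25*(-20)) = (-1100197 + 2559990) + sqrt(468**2 + (25*(-20))**2)/2 = 1459793 + sqrt(219024 + (-500)**2)/2 = 1459793 + sqrt(219024 + 250000)/2 = 1459793 + sqrt(469024)/2 = 1459793 + (4*sqrt(29314))/2 = 1459793 + 2*sqrt(29314)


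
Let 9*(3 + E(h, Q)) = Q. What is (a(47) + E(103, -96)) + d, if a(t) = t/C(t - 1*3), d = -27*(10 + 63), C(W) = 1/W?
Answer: 250/3 ≈ 83.333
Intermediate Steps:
d = -1971 (d = -27*73 = -1971)
E(h, Q) = -3 + Q/9
a(t) = t*(-3 + t) (a(t) = t/(1/(t - 1*3)) = t/(1/(t - 3)) = t/(1/(-3 + t)) = t*(-3 + t))
(a(47) + E(103, -96)) + d = (47*(-3 + 47) + (-3 + (1/9)*(-96))) - 1971 = (47*44 + (-3 - 32/3)) - 1971 = (2068 - 41/3) - 1971 = 6163/3 - 1971 = 250/3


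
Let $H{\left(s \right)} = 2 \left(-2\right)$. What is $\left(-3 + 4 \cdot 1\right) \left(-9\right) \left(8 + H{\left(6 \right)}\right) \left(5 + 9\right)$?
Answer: $-504$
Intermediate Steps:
$H{\left(s \right)} = -4$
$\left(-3 + 4 \cdot 1\right) \left(-9\right) \left(8 + H{\left(6 \right)}\right) \left(5 + 9\right) = \left(-3 + 4 \cdot 1\right) \left(-9\right) \left(8 - 4\right) \left(5 + 9\right) = \left(-3 + 4\right) \left(-9\right) 4 \cdot 14 = 1 \left(-9\right) 56 = \left(-9\right) 56 = -504$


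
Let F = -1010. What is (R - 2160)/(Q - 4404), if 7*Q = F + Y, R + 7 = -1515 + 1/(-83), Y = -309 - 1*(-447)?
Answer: 2139249/2631100 ≈ 0.81306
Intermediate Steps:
Y = 138 (Y = -309 + 447 = 138)
R = -126327/83 (R = -7 + (-1515 + 1/(-83)) = -7 + (-1515 - 1/83) = -7 - 125746/83 = -126327/83 ≈ -1522.0)
Q = -872/7 (Q = (-1010 + 138)/7 = (⅐)*(-872) = -872/7 ≈ -124.57)
(R - 2160)/(Q - 4404) = (-126327/83 - 2160)/(-872/7 - 4404) = -305607/(83*(-31700/7)) = -305607/83*(-7/31700) = 2139249/2631100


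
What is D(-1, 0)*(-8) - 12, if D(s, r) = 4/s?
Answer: 20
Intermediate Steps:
D(-1, 0)*(-8) - 12 = (4/(-1))*(-8) - 12 = (4*(-1))*(-8) - 12 = -4*(-8) - 12 = 32 - 12 = 20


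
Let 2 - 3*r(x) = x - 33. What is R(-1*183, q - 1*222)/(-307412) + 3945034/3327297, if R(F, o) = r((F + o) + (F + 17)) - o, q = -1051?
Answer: 100556447157/85237585447 ≈ 1.1797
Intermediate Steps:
r(x) = 35/3 - x/3 (r(x) = ⅔ - (x - 33)/3 = ⅔ - (-33 + x)/3 = ⅔ + (11 - x/3) = 35/3 - x/3)
R(F, o) = 6 - 4*o/3 - 2*F/3 (R(F, o) = (35/3 - ((F + o) + (F + 17))/3) - o = (35/3 - ((F + o) + (17 + F))/3) - o = (35/3 - (17 + o + 2*F)/3) - o = (35/3 + (-17/3 - 2*F/3 - o/3)) - o = (6 - 2*F/3 - o/3) - o = 6 - 4*o/3 - 2*F/3)
R(-1*183, q - 1*222)/(-307412) + 3945034/3327297 = (6 - 4*(-1051 - 1*222)/3 - (-2)*183/3)/(-307412) + 3945034/3327297 = (6 - 4*(-1051 - 222)/3 - ⅔*(-183))*(-1/307412) + 3945034*(1/3327297) = (6 - 4/3*(-1273) + 122)*(-1/307412) + 3945034/3327297 = (6 + 5092/3 + 122)*(-1/307412) + 3945034/3327297 = (5476/3)*(-1/307412) + 3945034/3327297 = -1369/230559 + 3945034/3327297 = 100556447157/85237585447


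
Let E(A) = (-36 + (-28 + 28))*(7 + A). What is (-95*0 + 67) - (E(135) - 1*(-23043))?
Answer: -17864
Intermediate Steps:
E(A) = -252 - 36*A (E(A) = (-36 + 0)*(7 + A) = -36*(7 + A) = -252 - 36*A)
(-95*0 + 67) - (E(135) - 1*(-23043)) = (-95*0 + 67) - ((-252 - 36*135) - 1*(-23043)) = (0 + 67) - ((-252 - 4860) + 23043) = 67 - (-5112 + 23043) = 67 - 1*17931 = 67 - 17931 = -17864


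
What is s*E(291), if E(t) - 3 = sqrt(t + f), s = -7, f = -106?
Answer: -21 - 7*sqrt(185) ≈ -116.21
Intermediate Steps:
E(t) = 3 + sqrt(-106 + t) (E(t) = 3 + sqrt(t - 106) = 3 + sqrt(-106 + t))
s*E(291) = -7*(3 + sqrt(-106 + 291)) = -7*(3 + sqrt(185)) = -21 - 7*sqrt(185)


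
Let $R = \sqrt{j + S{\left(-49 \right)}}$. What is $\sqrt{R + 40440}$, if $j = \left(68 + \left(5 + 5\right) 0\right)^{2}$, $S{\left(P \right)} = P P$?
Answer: $\sqrt{40440 + 5 \sqrt{281}} \approx 201.31$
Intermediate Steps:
$S{\left(P \right)} = P^{2}$
$j = 4624$ ($j = \left(68 + 10 \cdot 0\right)^{2} = \left(68 + 0\right)^{2} = 68^{2} = 4624$)
$R = 5 \sqrt{281}$ ($R = \sqrt{4624 + \left(-49\right)^{2}} = \sqrt{4624 + 2401} = \sqrt{7025} = 5 \sqrt{281} \approx 83.815$)
$\sqrt{R + 40440} = \sqrt{5 \sqrt{281} + 40440} = \sqrt{40440 + 5 \sqrt{281}}$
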